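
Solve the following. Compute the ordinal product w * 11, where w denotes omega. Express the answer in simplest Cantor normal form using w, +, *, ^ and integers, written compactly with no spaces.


Compute w * 11.
Ordinal * is associative and left-distributive over +, but NOT commutative; for finite n>1, n*w = w but w*n stays w*n.
w * 11 means 11 copies of w concatenated: w*11.
Result = w*11

w*11


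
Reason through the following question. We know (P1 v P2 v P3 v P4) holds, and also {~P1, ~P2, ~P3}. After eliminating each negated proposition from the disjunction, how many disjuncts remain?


Original disjuncts (4): P1, P2, P3, P4
Negated (eliminate): ~P1, ~P2, ~P3
Remaining disjuncts: P4
Count = 4 - 3 = 1

1


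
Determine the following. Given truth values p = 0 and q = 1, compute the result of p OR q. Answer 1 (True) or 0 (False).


p = 0, q = 1
Operation: p OR q
Evaluate: 0 OR 1 = 1

1


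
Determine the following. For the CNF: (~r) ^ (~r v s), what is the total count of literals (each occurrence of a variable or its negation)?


Counting literals in each clause:
Clause 1: 1 literal(s)
Clause 2: 2 literal(s)
Total = 3

3


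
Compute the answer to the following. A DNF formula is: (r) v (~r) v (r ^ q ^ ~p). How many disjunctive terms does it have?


A DNF formula is a disjunction of terms (conjunctions).
Terms are separated by v.
Counting the disjuncts: 3 terms.

3


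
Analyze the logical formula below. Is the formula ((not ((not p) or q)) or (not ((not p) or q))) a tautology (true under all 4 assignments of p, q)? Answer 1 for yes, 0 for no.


Check all 4 assignments:
p=0, q=0: 0
p=0, q=1: 0
p=1, q=0: 1
p=1, q=1: 0
Satisfying count = 1/4.
Tautology iff count = 4: no.

0


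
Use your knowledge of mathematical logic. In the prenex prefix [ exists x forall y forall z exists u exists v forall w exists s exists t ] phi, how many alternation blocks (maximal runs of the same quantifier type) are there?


Quantifier-type sequence: E A A E E A E E  (A=forall, E=exists)
Group into maximal same-type runs:
  Ex1 | Ax2 | Ex2 | Ax1 | Ex2
Number of blocks = 5

5


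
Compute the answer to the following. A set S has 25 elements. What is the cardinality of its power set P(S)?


The power set of a set with n elements has 2^n elements.
|P(S)| = 2^25 = 33554432

33554432


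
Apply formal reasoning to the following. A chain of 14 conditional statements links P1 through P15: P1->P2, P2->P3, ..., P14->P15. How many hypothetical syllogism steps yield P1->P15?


With 14 implications in a chain connecting 15 propositions:
P1->P2, P2->P3, ..., P14->P15
Steps needed = (number of implications) - 1 = 14 - 1 = 13

13


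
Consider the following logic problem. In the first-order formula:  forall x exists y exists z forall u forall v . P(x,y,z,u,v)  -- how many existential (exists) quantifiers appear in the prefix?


Quantifier prefix: forall x exists y exists z forall u forall v
Mark each quantifier type:
  U E E U U
Universal count = 3, Existential count = 2
Asked for existential (exists) quantifiers: 2

2


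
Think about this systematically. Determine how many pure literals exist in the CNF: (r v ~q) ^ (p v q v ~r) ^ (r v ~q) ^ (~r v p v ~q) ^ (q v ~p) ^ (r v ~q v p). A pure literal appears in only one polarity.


Check each variable for pure literal status:
p: mixed (not pure)
q: mixed (not pure)
r: mixed (not pure)
Pure literal count = 0

0


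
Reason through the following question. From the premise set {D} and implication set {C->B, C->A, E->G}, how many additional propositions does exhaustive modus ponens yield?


Initial facts: {D}
Apply modus ponens to closure:
  (no implication fires)
Final known: {D}
New propositions: {(none)}
Count = 0

0


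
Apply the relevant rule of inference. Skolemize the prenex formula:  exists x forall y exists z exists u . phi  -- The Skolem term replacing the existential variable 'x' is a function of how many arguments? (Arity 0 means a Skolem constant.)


Quantifier prefix: exists x forall y exists z exists u
'x' is existentially quantified at position 1.
No universal quantifiers precede it.
Skolem function arity = 0 (a Skolem constant)

0


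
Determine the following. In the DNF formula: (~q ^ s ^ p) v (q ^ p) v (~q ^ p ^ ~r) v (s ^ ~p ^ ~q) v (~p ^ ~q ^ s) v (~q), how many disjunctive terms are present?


A DNF formula is a disjunction of terms (conjunctions).
Terms are separated by v.
Counting the disjuncts: 6 terms.

6


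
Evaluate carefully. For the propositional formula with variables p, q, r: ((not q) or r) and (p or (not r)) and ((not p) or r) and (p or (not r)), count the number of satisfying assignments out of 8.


Evaluate all 8 assignments for p, q, r:
p=0, q=0, r=0: 1
p=0, q=0, r=1: 0
p=0, q=1, r=0: 0
p=0, q=1, r=1: 0
p=1, q=0, r=0: 0
p=1, q=0, r=1: 1
p=1, q=1, r=0: 0
p=1, q=1, r=1: 1
Satisfying count = 3

3


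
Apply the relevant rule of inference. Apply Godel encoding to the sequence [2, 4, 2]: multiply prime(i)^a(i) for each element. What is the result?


Encode each element as an exponent of the corresponding prime:
  2^2 = 4
  3^4 = 81
  5^2 = 25
Product = 4 * 81 * 25 = 8100

8100


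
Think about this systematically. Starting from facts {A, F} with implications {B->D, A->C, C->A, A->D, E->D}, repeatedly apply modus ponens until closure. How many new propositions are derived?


Initial facts: {A, F}
Apply modus ponens to closure:
  A and A->C  =>  C
  A and A->D  =>  D
Final known: {A, C, D, F}
New propositions: {C, D}
Count = 2

2


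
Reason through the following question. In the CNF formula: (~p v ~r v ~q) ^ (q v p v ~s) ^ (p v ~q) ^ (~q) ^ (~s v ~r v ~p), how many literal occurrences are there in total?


Counting literals in each clause:
Clause 1: 3 literal(s)
Clause 2: 3 literal(s)
Clause 3: 2 literal(s)
Clause 4: 1 literal(s)
Clause 5: 3 literal(s)
Total = 12

12


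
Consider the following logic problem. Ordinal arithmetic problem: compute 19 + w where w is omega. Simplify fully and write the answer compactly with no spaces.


Compute 19 + w.
Ordinal + is associative but NOT commutative; for finite n>0, n + w = w but w + n stays w+n.
Any finite left addend is absorbed by w on the right: 19 + w = w.
Result = w

w


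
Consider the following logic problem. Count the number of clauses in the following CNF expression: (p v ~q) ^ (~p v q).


A CNF formula is a conjunction of clauses.
Clauses are separated by ^.
Counting the conjuncts: 2 clauses.

2


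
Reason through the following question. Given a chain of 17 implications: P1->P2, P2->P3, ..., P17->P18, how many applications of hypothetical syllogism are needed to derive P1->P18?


With 17 implications in a chain connecting 18 propositions:
P1->P2, P2->P3, ..., P17->P18
Steps needed = (number of implications) - 1 = 17 - 1 = 16

16


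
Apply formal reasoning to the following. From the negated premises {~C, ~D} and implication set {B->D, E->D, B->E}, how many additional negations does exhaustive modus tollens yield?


Initial negated facts: {~C, ~D}
Apply modus tollens to closure:
  ~D and B->D  =>  ~B
  ~D and E->D  =>  ~E
Final negated: {~B, ~C, ~D, ~E}
New negations: {~B, ~E}
Count = 2

2


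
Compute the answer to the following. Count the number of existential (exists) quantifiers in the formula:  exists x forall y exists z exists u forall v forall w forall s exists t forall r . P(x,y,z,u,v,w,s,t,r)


Quantifier prefix: exists x forall y exists z exists u forall v forall w forall s exists t forall r
Mark each quantifier type:
  E U E E U U U E U
Universal count = 5, Existential count = 4
Asked for existential (exists) quantifiers: 4

4


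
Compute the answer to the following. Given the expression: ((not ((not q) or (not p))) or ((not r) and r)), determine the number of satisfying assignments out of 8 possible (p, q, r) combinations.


Check all 8 assignments:
p=0, q=0, r=0: 0
p=0, q=0, r=1: 0
p=0, q=1, r=0: 0
p=0, q=1, r=1: 0
p=1, q=0, r=0: 0
p=1, q=0, r=1: 0
p=1, q=1, r=0: 1
p=1, q=1, r=1: 1
Count of True = 2

2


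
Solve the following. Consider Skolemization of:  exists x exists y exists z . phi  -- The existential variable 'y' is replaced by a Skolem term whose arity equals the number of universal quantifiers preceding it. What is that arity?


Quantifier prefix: exists x exists y exists z
'y' is existentially quantified at position 2.
No universal quantifiers precede it.
Skolem function arity = 0 (a Skolem constant)

0


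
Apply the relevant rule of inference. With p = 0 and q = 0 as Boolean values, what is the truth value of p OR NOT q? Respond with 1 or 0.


p = 0, q = 0
Operation: p OR NOT q
Evaluate: 0 OR NOT 0 = 1

1


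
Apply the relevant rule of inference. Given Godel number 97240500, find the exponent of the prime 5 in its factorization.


Factorize 97240500 by dividing by 5 repeatedly.
Division steps: 5 divides 97240500 exactly 3 time(s).
Exponent of 5 = 3

3


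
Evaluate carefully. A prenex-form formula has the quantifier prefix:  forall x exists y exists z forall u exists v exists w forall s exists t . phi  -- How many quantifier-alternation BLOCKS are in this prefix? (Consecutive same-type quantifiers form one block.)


Quantifier-type sequence: A E E A E E A E  (A=forall, E=exists)
Group into maximal same-type runs:
  Ax1 | Ex2 | Ax1 | Ex2 | Ax1 | Ex1
Number of blocks = 6

6


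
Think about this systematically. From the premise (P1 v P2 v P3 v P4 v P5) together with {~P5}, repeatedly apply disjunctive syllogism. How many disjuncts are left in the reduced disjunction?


Original disjuncts (5): P1, P2, P3, P4, P5
Negated (eliminate): ~P5
Remaining disjuncts: P1, P2, P3, P4
Count = 5 - 1 = 4

4


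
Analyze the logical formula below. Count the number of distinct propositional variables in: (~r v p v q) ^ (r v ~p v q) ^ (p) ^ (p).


Identify each variable that appears in the formula.
Variables found: p, q, r
Count = 3

3


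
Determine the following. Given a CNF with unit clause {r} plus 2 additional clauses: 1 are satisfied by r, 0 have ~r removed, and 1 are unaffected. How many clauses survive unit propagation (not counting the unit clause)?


Satisfied (removed): 1
Shortened (remain): 0
Unchanged (remain): 1
Remaining = 0 + 1 = 1

1


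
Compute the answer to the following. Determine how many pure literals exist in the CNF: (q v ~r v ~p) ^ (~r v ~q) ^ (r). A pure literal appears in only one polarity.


Check each variable for pure literal status:
p: pure negative
q: mixed (not pure)
r: mixed (not pure)
Pure literal count = 1

1


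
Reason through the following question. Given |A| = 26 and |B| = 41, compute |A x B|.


The Cartesian product A x B contains all ordered pairs (a, b).
|A x B| = |A| * |B| = 26 * 41 = 1066

1066


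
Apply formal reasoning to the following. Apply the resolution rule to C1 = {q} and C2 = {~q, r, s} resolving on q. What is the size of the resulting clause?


Remove q from C1 and ~q from C2.
C1 remainder: {}
C2 remainder: {r, s}
Union (resolvent): {r, s}
Resolvent has 2 literal(s).

2


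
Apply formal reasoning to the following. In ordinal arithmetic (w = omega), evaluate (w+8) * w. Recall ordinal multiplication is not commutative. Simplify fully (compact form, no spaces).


Compute (w+8) * w.
Ordinal * is associative and left-distributive over +, but NOT commutative; for finite n>1, n*w = w but w*n stays w*n.
(w+8) * w = sup{(w+8)*k : k<w} = sup{w*k+8} = w^2 (the +8 tail is absorbed in the limit).
Result = w^2

w^2


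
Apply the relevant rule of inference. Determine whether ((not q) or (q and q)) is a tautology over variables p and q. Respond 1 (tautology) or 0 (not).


Check all 4 assignments:
p=0, q=0: 1
p=0, q=1: 1
p=1, q=0: 1
p=1, q=1: 1
Satisfying count = 4/4.
Tautology iff count = 4: yes.

1


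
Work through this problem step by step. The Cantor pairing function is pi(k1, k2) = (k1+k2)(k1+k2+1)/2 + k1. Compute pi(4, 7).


k1 + k2 = 11
(k1+k2)(k1+k2+1)/2 = 11 * 12 / 2 = 66
pi = 66 + 4 = 70

70


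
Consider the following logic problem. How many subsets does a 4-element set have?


The power set of a set with n elements has 2^n elements.
|P(S)| = 2^4 = 16

16


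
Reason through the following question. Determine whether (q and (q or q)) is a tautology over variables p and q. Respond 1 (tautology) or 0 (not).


Check all 4 assignments:
p=0, q=0: 0
p=0, q=1: 1
p=1, q=0: 0
p=1, q=1: 1
Satisfying count = 2/4.
Tautology iff count = 4: no.

0


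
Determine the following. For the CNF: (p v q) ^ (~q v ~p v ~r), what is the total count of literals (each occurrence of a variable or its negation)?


Counting literals in each clause:
Clause 1: 2 literal(s)
Clause 2: 3 literal(s)
Total = 5

5


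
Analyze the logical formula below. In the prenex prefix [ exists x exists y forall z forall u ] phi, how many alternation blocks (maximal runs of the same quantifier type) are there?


Quantifier-type sequence: E E A A  (A=forall, E=exists)
Group into maximal same-type runs:
  Ex2 | Ax2
Number of blocks = 2

2


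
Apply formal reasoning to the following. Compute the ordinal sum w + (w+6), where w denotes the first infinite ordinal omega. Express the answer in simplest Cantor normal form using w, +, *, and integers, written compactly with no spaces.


Compute w + (w+6).
Ordinal + is associative but NOT commutative; for finite n>0, n + w = w but w + n stays w+n.
w + (w+6) = (w+w) + 6 = w*2+6.
Result = w*2+6

w*2+6


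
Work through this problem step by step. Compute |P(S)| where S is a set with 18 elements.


The power set of a set with n elements has 2^n elements.
|P(S)| = 2^18 = 262144

262144


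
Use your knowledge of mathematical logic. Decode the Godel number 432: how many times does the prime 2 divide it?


Factorize 432 by dividing by 2 repeatedly.
Division steps: 2 divides 432 exactly 4 time(s).
Exponent of 2 = 4

4


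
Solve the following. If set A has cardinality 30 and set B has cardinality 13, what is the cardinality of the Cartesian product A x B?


The Cartesian product A x B contains all ordered pairs (a, b).
|A x B| = |A| * |B| = 30 * 13 = 390

390


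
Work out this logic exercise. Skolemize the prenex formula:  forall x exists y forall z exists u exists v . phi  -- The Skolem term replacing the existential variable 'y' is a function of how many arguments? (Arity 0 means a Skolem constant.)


Quantifier prefix: forall x exists y forall z exists u exists v
'y' is existentially quantified at position 2.
Universal variables preceding it: x
Skolem function arity = 1

1


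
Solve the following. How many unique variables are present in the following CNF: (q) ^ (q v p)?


Identify each variable that appears in the formula.
Variables found: p, q
Count = 2

2


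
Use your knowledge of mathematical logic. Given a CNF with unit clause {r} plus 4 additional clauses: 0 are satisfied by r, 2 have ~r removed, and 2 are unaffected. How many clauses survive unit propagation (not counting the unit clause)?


Satisfied (removed): 0
Shortened (remain): 2
Unchanged (remain): 2
Remaining = 2 + 2 = 4

4


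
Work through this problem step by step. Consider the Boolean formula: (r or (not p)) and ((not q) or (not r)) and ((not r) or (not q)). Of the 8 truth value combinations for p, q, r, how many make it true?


Evaluate all 8 assignments for p, q, r:
p=0, q=0, r=0: 1
p=0, q=0, r=1: 1
p=0, q=1, r=0: 1
p=0, q=1, r=1: 0
p=1, q=0, r=0: 0
p=1, q=0, r=1: 1
p=1, q=1, r=0: 0
p=1, q=1, r=1: 0
Satisfying count = 4

4


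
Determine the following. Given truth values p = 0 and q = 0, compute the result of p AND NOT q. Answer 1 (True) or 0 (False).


p = 0, q = 0
Operation: p AND NOT q
Evaluate: 0 AND NOT 0 = 0

0


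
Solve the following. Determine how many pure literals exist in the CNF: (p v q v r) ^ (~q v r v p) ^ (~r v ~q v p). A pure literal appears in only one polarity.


Check each variable for pure literal status:
p: pure positive
q: mixed (not pure)
r: mixed (not pure)
Pure literal count = 1

1


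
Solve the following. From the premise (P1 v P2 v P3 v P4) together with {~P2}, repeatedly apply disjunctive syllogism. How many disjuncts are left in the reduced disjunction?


Original disjuncts (4): P1, P2, P3, P4
Negated (eliminate): ~P2
Remaining disjuncts: P1, P3, P4
Count = 4 - 1 = 3

3


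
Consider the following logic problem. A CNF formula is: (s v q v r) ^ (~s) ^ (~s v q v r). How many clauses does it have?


A CNF formula is a conjunction of clauses.
Clauses are separated by ^.
Counting the conjuncts: 3 clauses.

3


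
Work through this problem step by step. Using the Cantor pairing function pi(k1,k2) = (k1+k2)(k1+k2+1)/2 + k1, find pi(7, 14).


k1 + k2 = 21
(k1+k2)(k1+k2+1)/2 = 21 * 22 / 2 = 231
pi = 231 + 7 = 238

238


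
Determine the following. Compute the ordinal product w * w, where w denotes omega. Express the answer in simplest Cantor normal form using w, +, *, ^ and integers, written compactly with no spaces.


Compute w * w.
Ordinal * is associative and left-distributive over +, but NOT commutative; for finite n>1, n*w = w but w*n stays w*n.
w * w = w^2 by definition.
Result = w^2

w^2


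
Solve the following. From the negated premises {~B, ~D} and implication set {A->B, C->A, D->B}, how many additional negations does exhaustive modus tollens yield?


Initial negated facts: {~B, ~D}
Apply modus tollens to closure:
  ~B and A->B  =>  ~A
  ~A and C->A  =>  ~C
Final negated: {~A, ~B, ~C, ~D}
New negations: {~A, ~C}
Count = 2

2


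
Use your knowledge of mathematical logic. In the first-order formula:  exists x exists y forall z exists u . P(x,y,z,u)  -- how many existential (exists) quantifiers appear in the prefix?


Quantifier prefix: exists x exists y forall z exists u
Mark each quantifier type:
  E E U E
Universal count = 1, Existential count = 3
Asked for existential (exists) quantifiers: 3

3


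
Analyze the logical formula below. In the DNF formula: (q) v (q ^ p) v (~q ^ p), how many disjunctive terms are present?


A DNF formula is a disjunction of terms (conjunctions).
Terms are separated by v.
Counting the disjuncts: 3 terms.

3


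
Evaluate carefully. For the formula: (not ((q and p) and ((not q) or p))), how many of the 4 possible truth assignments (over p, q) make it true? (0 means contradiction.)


Check all 4 assignments:
p=0, q=0: 1
p=0, q=1: 1
p=1, q=0: 1
p=1, q=1: 0
Count of True = 3

3


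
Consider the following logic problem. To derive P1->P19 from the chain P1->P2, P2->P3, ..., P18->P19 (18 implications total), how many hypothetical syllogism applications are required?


With 18 implications in a chain connecting 19 propositions:
P1->P2, P2->P3, ..., P18->P19
Steps needed = (number of implications) - 1 = 18 - 1 = 17

17


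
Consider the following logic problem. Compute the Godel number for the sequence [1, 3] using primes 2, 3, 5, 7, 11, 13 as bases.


Encode each element as an exponent of the corresponding prime:
  2^1 = 2
  3^3 = 27
Product = 2 * 27 = 54

54


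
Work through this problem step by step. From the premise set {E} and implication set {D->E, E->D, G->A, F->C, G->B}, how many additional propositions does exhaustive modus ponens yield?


Initial facts: {E}
Apply modus ponens to closure:
  E and E->D  =>  D
Final known: {D, E}
New propositions: {D}
Count = 1

1


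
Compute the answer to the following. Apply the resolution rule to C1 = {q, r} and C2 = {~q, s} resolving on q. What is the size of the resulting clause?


Remove q from C1 and ~q from C2.
C1 remainder: {r}
C2 remainder: {s}
Union (resolvent): {r, s}
Resolvent has 2 literal(s).

2


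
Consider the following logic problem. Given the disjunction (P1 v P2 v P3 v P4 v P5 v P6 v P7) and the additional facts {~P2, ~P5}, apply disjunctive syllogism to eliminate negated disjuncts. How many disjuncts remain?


Original disjuncts (7): P1, P2, P3, P4, P5, P6, P7
Negated (eliminate): ~P2, ~P5
Remaining disjuncts: P1, P3, P4, P6, P7
Count = 7 - 2 = 5

5


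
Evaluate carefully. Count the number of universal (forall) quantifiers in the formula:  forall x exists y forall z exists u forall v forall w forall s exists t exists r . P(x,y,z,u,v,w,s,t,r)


Quantifier prefix: forall x exists y forall z exists u forall v forall w forall s exists t exists r
Mark each quantifier type:
  U E U E U U U E E
Universal count = 5, Existential count = 4
Asked for universal (forall) quantifiers: 5

5


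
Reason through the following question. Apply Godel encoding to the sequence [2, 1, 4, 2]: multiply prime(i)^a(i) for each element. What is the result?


Encode each element as an exponent of the corresponding prime:
  2^2 = 4
  3^1 = 3
  5^4 = 625
  7^2 = 49
Product = 4 * 3 * 625 * 49 = 367500

367500


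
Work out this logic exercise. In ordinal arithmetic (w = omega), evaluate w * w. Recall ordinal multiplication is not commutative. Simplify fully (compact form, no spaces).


Compute w * w.
Ordinal * is associative and left-distributive over +, but NOT commutative; for finite n>1, n*w = w but w*n stays w*n.
w * w = w^2 by definition.
Result = w^2

w^2


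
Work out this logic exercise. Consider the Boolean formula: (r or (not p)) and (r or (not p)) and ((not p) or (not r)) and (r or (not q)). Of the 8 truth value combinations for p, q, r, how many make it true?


Evaluate all 8 assignments for p, q, r:
p=0, q=0, r=0: 1
p=0, q=0, r=1: 1
p=0, q=1, r=0: 0
p=0, q=1, r=1: 1
p=1, q=0, r=0: 0
p=1, q=0, r=1: 0
p=1, q=1, r=0: 0
p=1, q=1, r=1: 0
Satisfying count = 3

3


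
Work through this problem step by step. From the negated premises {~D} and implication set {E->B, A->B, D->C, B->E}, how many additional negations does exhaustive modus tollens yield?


Initial negated facts: {~D}
Apply modus tollens to closure:
  (no implication fires)
Final negated: {~D}
New negations: {(none)}
Count = 0

0


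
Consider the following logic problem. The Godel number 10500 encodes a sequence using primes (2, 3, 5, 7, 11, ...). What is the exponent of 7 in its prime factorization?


Factorize 10500 by dividing by 7 repeatedly.
Division steps: 7 divides 10500 exactly 1 time(s).
Exponent of 7 = 1

1


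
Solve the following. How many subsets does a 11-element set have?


The power set of a set with n elements has 2^n elements.
|P(S)| = 2^11 = 2048

2048


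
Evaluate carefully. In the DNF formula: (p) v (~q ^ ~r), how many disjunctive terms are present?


A DNF formula is a disjunction of terms (conjunctions).
Terms are separated by v.
Counting the disjuncts: 2 terms.

2


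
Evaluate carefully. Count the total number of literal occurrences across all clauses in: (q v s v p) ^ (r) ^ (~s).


Counting literals in each clause:
Clause 1: 3 literal(s)
Clause 2: 1 literal(s)
Clause 3: 1 literal(s)
Total = 5

5


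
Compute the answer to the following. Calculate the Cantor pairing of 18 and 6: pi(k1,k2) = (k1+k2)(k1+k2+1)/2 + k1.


k1 + k2 = 24
(k1+k2)(k1+k2+1)/2 = 24 * 25 / 2 = 300
pi = 300 + 18 = 318

318


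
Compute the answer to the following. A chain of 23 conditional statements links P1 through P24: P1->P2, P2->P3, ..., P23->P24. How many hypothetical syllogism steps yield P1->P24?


With 23 implications in a chain connecting 24 propositions:
P1->P2, P2->P3, ..., P23->P24
Steps needed = (number of implications) - 1 = 23 - 1 = 22

22


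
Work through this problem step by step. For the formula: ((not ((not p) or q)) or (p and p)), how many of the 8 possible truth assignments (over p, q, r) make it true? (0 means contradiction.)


Check all 8 assignments:
p=0, q=0, r=0: 0
p=0, q=0, r=1: 0
p=0, q=1, r=0: 0
p=0, q=1, r=1: 0
p=1, q=0, r=0: 1
p=1, q=0, r=1: 1
p=1, q=1, r=0: 1
p=1, q=1, r=1: 1
Count of True = 4

4


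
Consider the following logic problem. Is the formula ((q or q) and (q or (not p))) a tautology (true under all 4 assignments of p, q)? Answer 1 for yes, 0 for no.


Check all 4 assignments:
p=0, q=0: 0
p=0, q=1: 1
p=1, q=0: 0
p=1, q=1: 1
Satisfying count = 2/4.
Tautology iff count = 4: no.

0


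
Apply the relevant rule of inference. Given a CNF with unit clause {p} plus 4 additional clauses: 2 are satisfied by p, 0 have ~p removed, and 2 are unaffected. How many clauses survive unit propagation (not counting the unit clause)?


Satisfied (removed): 2
Shortened (remain): 0
Unchanged (remain): 2
Remaining = 0 + 2 = 2

2


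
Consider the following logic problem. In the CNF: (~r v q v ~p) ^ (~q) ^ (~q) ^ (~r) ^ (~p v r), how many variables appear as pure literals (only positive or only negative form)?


Check each variable for pure literal status:
p: pure negative
q: mixed (not pure)
r: mixed (not pure)
Pure literal count = 1

1


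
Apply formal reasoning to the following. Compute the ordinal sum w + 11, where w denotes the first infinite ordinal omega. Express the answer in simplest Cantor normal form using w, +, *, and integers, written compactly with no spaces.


Compute w + 11.
Ordinal + is associative but NOT commutative; for finite n>0, n + w = w but w + n stays w+n.
w + 11 is already in normal form (a successor ordinal beyond w).
Result = w+11

w+11


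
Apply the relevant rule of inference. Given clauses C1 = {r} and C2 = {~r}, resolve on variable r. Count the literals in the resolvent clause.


Remove r from C1 and ~r from C2.
C1 remainder: {}
C2 remainder: {}
Union (resolvent): {} (empty clause)
Resolvent has 0 literal(s).

0


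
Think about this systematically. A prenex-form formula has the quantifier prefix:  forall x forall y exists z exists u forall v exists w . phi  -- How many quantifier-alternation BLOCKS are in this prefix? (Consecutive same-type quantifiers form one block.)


Quantifier-type sequence: A A E E A E  (A=forall, E=exists)
Group into maximal same-type runs:
  Ax2 | Ex2 | Ax1 | Ex1
Number of blocks = 4

4


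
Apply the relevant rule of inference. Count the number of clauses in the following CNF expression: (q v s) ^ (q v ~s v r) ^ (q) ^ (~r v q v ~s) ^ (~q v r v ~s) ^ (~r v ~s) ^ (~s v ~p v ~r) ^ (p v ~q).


A CNF formula is a conjunction of clauses.
Clauses are separated by ^.
Counting the conjuncts: 8 clauses.

8


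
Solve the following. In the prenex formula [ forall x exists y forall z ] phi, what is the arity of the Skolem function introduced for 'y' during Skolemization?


Quantifier prefix: forall x exists y forall z
'y' is existentially quantified at position 2.
Universal variables preceding it: x
Skolem function arity = 1

1


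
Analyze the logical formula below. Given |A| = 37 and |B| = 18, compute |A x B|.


The Cartesian product A x B contains all ordered pairs (a, b).
|A x B| = |A| * |B| = 37 * 18 = 666

666


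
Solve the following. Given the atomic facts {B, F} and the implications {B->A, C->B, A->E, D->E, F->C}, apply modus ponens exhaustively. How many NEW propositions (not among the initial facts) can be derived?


Initial facts: {B, F}
Apply modus ponens to closure:
  B and B->A  =>  A
  A and A->E  =>  E
  F and F->C  =>  C
Final known: {A, B, C, E, F}
New propositions: {A, C, E}
Count = 3

3


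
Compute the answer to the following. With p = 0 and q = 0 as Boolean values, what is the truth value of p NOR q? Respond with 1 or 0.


p = 0, q = 0
Operation: p NOR q
Evaluate: 0 NOR 0 = 1

1


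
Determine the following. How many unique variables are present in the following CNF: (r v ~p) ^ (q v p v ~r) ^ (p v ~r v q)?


Identify each variable that appears in the formula.
Variables found: p, q, r
Count = 3

3


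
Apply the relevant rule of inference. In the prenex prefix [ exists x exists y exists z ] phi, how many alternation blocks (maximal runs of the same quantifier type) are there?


Quantifier-type sequence: E E E  (A=forall, E=exists)
Group into maximal same-type runs:
  Ex3
Number of blocks = 1

1


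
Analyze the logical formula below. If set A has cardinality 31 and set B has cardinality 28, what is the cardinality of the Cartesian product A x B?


The Cartesian product A x B contains all ordered pairs (a, b).
|A x B| = |A| * |B| = 31 * 28 = 868

868


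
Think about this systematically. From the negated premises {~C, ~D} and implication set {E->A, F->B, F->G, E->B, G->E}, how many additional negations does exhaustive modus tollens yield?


Initial negated facts: {~C, ~D}
Apply modus tollens to closure:
  (no implication fires)
Final negated: {~C, ~D}
New negations: {(none)}
Count = 0

0


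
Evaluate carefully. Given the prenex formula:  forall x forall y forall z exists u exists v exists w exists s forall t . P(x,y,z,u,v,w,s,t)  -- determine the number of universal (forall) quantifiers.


Quantifier prefix: forall x forall y forall z exists u exists v exists w exists s forall t
Mark each quantifier type:
  U U U E E E E U
Universal count = 4, Existential count = 4
Asked for universal (forall) quantifiers: 4

4


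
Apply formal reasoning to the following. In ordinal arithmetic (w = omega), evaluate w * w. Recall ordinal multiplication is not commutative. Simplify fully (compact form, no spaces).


Compute w * w.
Ordinal * is associative and left-distributive over +, but NOT commutative; for finite n>1, n*w = w but w*n stays w*n.
w * w = w^2 by definition.
Result = w^2

w^2


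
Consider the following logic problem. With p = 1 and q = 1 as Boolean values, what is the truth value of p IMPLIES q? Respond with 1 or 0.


p = 1, q = 1
Operation: p IMPLIES q
Evaluate: 1 IMPLIES 1 = 1

1


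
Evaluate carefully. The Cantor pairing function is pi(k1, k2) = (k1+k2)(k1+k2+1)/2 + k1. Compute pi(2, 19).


k1 + k2 = 21
(k1+k2)(k1+k2+1)/2 = 21 * 22 / 2 = 231
pi = 231 + 2 = 233

233


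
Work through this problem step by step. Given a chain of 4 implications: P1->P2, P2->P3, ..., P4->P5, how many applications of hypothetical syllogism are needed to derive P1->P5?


With 4 implications in a chain connecting 5 propositions:
P1->P2, P2->P3, ..., P4->P5
Steps needed = (number of implications) - 1 = 4 - 1 = 3

3


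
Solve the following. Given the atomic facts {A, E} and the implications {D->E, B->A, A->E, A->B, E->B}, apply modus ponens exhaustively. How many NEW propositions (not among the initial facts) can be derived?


Initial facts: {A, E}
Apply modus ponens to closure:
  A and A->B  =>  B
Final known: {A, B, E}
New propositions: {B}
Count = 1

1


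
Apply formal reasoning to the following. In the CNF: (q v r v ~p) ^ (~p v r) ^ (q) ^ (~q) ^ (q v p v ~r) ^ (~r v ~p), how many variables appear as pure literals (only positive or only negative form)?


Check each variable for pure literal status:
p: mixed (not pure)
q: mixed (not pure)
r: mixed (not pure)
Pure literal count = 0

0


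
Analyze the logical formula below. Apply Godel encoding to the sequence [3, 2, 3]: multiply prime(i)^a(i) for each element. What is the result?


Encode each element as an exponent of the corresponding prime:
  2^3 = 8
  3^2 = 9
  5^3 = 125
Product = 8 * 9 * 125 = 9000

9000


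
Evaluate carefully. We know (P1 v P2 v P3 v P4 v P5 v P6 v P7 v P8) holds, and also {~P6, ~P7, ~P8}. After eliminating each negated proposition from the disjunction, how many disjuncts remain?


Original disjuncts (8): P1, P2, P3, P4, P5, P6, P7, P8
Negated (eliminate): ~P6, ~P7, ~P8
Remaining disjuncts: P1, P2, P3, P4, P5
Count = 8 - 3 = 5

5


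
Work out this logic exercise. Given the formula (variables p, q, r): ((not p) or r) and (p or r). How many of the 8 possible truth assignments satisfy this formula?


Evaluate all 8 assignments for p, q, r:
p=0, q=0, r=0: 0
p=0, q=0, r=1: 1
p=0, q=1, r=0: 0
p=0, q=1, r=1: 1
p=1, q=0, r=0: 0
p=1, q=0, r=1: 1
p=1, q=1, r=0: 0
p=1, q=1, r=1: 1
Satisfying count = 4

4


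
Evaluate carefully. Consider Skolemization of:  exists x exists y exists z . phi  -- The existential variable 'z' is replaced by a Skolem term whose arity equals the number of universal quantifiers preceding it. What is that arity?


Quantifier prefix: exists x exists y exists z
'z' is existentially quantified at position 3.
No universal quantifiers precede it.
Skolem function arity = 0 (a Skolem constant)

0


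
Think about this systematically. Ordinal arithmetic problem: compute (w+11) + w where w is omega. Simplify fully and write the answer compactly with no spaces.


Compute (w+11) + w.
Ordinal + is associative but NOT commutative; for finite n>0, n + w = w but w + n stays w+n.
(w+11) + w = w + (11+w) = w + w = w*2 (the finite tail 11 is absorbed by the right w).
Result = w*2

w*2


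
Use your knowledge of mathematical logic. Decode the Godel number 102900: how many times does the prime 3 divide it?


Factorize 102900 by dividing by 3 repeatedly.
Division steps: 3 divides 102900 exactly 1 time(s).
Exponent of 3 = 1

1


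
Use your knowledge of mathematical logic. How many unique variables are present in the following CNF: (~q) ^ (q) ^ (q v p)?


Identify each variable that appears in the formula.
Variables found: p, q
Count = 2

2


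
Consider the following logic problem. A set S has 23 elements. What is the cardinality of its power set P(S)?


The power set of a set with n elements has 2^n elements.
|P(S)| = 2^23 = 8388608

8388608


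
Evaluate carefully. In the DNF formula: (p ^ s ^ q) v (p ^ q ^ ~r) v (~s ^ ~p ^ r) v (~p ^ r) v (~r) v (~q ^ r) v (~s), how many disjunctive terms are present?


A DNF formula is a disjunction of terms (conjunctions).
Terms are separated by v.
Counting the disjuncts: 7 terms.

7


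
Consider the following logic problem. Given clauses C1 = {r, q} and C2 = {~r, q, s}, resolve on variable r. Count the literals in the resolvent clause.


Remove r from C1 and ~r from C2.
C1 remainder: {q}
C2 remainder: {q, s}
Union (resolvent): {q, s}
Resolvent has 2 literal(s).

2


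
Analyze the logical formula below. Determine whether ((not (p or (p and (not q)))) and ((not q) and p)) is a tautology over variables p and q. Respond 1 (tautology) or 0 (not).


Check all 4 assignments:
p=0, q=0: 0
p=0, q=1: 0
p=1, q=0: 0
p=1, q=1: 0
Satisfying count = 0/4.
Tautology iff count = 4: no.

0


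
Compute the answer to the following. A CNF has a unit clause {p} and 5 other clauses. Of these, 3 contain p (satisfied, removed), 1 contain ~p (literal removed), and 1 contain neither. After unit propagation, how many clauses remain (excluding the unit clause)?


Satisfied (removed): 3
Shortened (remain): 1
Unchanged (remain): 1
Remaining = 1 + 1 = 2

2


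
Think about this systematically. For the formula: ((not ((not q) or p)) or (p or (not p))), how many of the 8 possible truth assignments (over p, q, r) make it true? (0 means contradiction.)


Check all 8 assignments:
p=0, q=0, r=0: 1
p=0, q=0, r=1: 1
p=0, q=1, r=0: 1
p=0, q=1, r=1: 1
p=1, q=0, r=0: 1
p=1, q=0, r=1: 1
p=1, q=1, r=0: 1
p=1, q=1, r=1: 1
Count of True = 8

8


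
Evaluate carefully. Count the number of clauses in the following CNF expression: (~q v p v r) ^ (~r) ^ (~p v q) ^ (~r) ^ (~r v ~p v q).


A CNF formula is a conjunction of clauses.
Clauses are separated by ^.
Counting the conjuncts: 5 clauses.

5


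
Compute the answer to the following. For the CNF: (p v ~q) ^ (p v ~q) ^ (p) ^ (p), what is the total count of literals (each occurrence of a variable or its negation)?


Counting literals in each clause:
Clause 1: 2 literal(s)
Clause 2: 2 literal(s)
Clause 3: 1 literal(s)
Clause 4: 1 literal(s)
Total = 6

6


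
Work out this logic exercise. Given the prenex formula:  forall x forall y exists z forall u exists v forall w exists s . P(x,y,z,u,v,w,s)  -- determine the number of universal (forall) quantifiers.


Quantifier prefix: forall x forall y exists z forall u exists v forall w exists s
Mark each quantifier type:
  U U E U E U E
Universal count = 4, Existential count = 3
Asked for universal (forall) quantifiers: 4

4


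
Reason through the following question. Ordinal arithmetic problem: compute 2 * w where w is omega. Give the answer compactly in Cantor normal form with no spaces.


Compute 2 * w.
Ordinal * is associative and left-distributive over +, but NOT commutative; for finite n>1, n*w = w but w*n stays w*n.
For finite n>0, n * w = sup{n*k : k<w} = w. So 2 * w = w.
Result = w

w


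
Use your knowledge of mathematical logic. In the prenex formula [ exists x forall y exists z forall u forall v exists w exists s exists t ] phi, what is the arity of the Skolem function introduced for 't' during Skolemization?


Quantifier prefix: exists x forall y exists z forall u forall v exists w exists s exists t
't' is existentially quantified at position 8.
Universal variables preceding it: y, u, v
Skolem function arity = 3

3


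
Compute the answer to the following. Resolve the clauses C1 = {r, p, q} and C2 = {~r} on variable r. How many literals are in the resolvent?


Remove r from C1 and ~r from C2.
C1 remainder: {p, q}
C2 remainder: {}
Union (resolvent): {p, q}
Resolvent has 2 literal(s).

2


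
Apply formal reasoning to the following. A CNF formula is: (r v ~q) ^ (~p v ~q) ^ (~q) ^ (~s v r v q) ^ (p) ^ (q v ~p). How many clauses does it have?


A CNF formula is a conjunction of clauses.
Clauses are separated by ^.
Counting the conjuncts: 6 clauses.

6


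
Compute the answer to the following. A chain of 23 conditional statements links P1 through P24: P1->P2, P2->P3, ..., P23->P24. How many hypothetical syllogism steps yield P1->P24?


With 23 implications in a chain connecting 24 propositions:
P1->P2, P2->P3, ..., P23->P24
Steps needed = (number of implications) - 1 = 23 - 1 = 22

22


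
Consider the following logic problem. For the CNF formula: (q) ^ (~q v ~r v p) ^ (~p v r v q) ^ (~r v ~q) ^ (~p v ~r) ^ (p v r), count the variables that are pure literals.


Check each variable for pure literal status:
p: mixed (not pure)
q: mixed (not pure)
r: mixed (not pure)
Pure literal count = 0

0


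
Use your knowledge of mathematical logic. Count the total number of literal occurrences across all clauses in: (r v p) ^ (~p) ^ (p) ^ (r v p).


Counting literals in each clause:
Clause 1: 2 literal(s)
Clause 2: 1 literal(s)
Clause 3: 1 literal(s)
Clause 4: 2 literal(s)
Total = 6

6


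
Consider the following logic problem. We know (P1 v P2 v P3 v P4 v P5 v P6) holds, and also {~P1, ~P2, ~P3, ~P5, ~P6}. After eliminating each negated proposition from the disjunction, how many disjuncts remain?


Original disjuncts (6): P1, P2, P3, P4, P5, P6
Negated (eliminate): ~P1, ~P2, ~P3, ~P5, ~P6
Remaining disjuncts: P4
Count = 6 - 5 = 1

1


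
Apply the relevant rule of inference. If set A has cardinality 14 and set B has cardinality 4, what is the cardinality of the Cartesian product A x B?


The Cartesian product A x B contains all ordered pairs (a, b).
|A x B| = |A| * |B| = 14 * 4 = 56

56


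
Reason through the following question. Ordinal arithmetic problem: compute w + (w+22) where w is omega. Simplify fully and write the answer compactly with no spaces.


Compute w + (w+22).
Ordinal + is associative but NOT commutative; for finite n>0, n + w = w but w + n stays w+n.
w + (w+22) = (w+w) + 22 = w*2+22.
Result = w*2+22

w*2+22


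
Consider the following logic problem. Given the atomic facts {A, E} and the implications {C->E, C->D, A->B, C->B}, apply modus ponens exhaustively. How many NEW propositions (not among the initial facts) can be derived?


Initial facts: {A, E}
Apply modus ponens to closure:
  A and A->B  =>  B
Final known: {A, B, E}
New propositions: {B}
Count = 1

1


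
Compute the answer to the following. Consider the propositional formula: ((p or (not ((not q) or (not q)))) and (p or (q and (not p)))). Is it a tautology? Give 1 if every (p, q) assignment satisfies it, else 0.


Check all 4 assignments:
p=0, q=0: 0
p=0, q=1: 1
p=1, q=0: 1
p=1, q=1: 1
Satisfying count = 3/4.
Tautology iff count = 4: no.

0
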